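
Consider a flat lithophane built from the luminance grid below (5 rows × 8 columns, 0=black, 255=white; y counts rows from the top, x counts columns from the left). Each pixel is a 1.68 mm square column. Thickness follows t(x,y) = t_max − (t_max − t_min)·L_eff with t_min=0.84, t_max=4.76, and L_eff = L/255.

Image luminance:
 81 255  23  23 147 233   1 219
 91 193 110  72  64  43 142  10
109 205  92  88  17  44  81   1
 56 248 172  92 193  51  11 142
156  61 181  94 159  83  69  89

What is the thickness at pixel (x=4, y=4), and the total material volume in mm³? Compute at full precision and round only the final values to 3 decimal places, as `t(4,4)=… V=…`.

t(4,4)=2.316 V=355.114

span = t_max - t_min = 4.76 - 0.84 = 3.920
L(4,4) = 159, L_eff = 159/255 = 0.623529
t(4,4) = 4.76 - 3.920·0.623529 = 2.316
Σt over all 5·8 pixels = 802102/6375 ≈ 125.8199216
V = pitch²·Σt = 1.68²·802102/6375 = 355.114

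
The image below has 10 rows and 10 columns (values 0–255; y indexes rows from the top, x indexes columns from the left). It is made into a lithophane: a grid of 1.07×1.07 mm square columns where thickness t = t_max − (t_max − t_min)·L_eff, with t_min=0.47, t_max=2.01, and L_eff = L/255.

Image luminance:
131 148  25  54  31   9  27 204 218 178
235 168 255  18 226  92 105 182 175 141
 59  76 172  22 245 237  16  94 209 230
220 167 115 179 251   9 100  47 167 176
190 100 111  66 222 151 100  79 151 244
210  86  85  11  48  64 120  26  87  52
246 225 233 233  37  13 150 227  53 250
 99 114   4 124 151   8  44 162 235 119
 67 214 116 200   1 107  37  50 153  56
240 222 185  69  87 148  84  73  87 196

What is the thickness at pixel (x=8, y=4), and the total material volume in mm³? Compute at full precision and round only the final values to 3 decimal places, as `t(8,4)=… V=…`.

t(8,4)=1.098 V=142.071

span = t_max - t_min = 2.01 - 0.47 = 1.540
L(8,4) = 151, L_eff = 151/255 = 0.592157
t(8,4) = 2.01 - 1.540·0.592157 = 1.098
Σt over all 10·10 pixels = 105477/850 ≈ 124.0905882
V = pitch²·Σt = 1.07²·105477/850 = 142.071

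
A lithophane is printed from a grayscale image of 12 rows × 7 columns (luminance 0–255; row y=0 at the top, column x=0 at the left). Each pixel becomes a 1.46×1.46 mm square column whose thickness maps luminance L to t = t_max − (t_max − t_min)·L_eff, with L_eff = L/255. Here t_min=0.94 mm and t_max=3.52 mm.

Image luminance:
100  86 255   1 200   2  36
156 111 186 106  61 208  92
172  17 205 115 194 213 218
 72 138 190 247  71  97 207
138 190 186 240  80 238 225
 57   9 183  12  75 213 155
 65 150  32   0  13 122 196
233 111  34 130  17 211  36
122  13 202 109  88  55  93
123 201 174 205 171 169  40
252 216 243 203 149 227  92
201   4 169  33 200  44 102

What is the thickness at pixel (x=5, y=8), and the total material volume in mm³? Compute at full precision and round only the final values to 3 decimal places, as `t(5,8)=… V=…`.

t(5,8)=2.964 V=392.886

span = t_max - t_min = 3.52 - 0.94 = 2.580
L(5,8) = 55, L_eff = 55/255 = 0.215686
t(5,8) = 3.52 - 2.580·0.215686 = 2.964
Σt over all 12·7 pixels = 783339/4250 ≈ 184.3150588
V = pitch²·Σt = 1.46²·783339/4250 = 392.886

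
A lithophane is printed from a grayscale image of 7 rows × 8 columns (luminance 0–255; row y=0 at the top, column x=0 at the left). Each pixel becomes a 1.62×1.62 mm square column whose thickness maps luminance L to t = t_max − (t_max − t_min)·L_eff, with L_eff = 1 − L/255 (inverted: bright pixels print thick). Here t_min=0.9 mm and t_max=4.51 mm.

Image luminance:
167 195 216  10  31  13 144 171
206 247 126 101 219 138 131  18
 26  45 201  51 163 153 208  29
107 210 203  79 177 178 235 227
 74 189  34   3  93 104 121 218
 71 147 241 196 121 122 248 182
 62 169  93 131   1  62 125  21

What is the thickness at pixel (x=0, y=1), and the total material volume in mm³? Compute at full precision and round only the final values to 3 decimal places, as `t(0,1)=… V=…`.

t(0,1)=3.816 V=401.742

span = t_max - t_min = 4.51 - 0.9 = 3.610
L(0,1) = 206, L_eff = 1 - 206/255 = 0.192157 (inverted)
t(0,1) = 4.51 - 3.610·0.192157 = 3.816
Σt over all 7·8 pixels = 3903533/25500 ≈ 153.0797255
V = pitch²·Σt = 1.62²·3903533/25500 = 401.742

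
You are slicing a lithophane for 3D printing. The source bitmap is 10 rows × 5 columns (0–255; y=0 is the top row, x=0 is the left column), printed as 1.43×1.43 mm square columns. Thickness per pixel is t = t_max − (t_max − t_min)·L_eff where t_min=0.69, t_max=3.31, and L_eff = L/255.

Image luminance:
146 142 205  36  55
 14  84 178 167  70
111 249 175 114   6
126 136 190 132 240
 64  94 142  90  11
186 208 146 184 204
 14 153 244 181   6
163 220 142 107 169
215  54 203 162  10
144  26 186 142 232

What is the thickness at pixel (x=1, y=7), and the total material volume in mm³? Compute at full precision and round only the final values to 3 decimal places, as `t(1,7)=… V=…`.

span = t_max - t_min = 3.31 - 0.69 = 2.620
L(1,7) = 220, L_eff = 220/255 = 0.862745
t(1,7) = 3.31 - 2.620·0.862745 = 1.050
Σt over all 10·5 pixels = 411769/4250 ≈ 96.8868235
V = pitch²·Σt = 1.43²·411769/4250 = 198.124

t(1,7)=1.050 V=198.124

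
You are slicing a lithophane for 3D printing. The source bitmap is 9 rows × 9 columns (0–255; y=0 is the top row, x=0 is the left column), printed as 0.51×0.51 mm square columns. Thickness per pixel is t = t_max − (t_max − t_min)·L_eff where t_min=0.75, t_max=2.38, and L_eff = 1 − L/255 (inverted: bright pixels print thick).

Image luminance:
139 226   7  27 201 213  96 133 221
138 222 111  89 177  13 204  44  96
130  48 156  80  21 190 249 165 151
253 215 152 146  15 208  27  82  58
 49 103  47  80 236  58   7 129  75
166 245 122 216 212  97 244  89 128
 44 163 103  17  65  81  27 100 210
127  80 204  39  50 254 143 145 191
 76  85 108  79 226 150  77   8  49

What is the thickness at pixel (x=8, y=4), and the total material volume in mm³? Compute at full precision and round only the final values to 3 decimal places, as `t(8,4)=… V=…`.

t(8,4)=1.229 V=32.272

span = t_max - t_min = 2.38 - 0.75 = 1.630
L(8,4) = 75, L_eff = 1 - 75/255 = 0.705882 (inverted)
t(8,4) = 2.38 - 1.630·0.705882 = 1.229
Σt over all 9·9 pixels = 1581983/12750 ≈ 124.0770980
V = pitch²·Σt = 0.51²·1581983/12750 = 32.272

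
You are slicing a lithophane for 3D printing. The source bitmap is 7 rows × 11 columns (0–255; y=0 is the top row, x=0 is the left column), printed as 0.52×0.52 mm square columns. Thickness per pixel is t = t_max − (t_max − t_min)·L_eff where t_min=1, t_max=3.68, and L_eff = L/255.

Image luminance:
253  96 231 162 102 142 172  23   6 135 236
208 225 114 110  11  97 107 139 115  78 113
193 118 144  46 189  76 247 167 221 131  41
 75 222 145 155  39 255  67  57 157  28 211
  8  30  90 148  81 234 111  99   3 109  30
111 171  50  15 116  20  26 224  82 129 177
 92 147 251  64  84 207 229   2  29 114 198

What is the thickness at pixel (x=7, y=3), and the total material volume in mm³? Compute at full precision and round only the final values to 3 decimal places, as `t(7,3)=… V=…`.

t(7,3)=3.081 V=50.078

span = t_max - t_min = 3.68 - 1 = 2.680
L(7,3) = 57, L_eff = 57/255 = 0.223529
t(7,3) = 3.68 - 2.680·0.223529 = 3.081
Σt over all 7·11 pixels = 236128/1275 ≈ 185.1984314
V = pitch²·Σt = 0.52²·236128/1275 = 50.078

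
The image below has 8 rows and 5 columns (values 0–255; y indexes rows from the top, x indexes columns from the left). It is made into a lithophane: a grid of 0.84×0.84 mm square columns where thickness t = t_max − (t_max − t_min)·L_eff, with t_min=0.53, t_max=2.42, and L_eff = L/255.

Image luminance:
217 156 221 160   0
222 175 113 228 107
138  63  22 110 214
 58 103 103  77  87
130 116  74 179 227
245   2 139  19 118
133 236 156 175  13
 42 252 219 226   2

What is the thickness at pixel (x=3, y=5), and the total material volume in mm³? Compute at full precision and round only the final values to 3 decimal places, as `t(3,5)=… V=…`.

span = t_max - t_min = 2.42 - 0.53 = 1.890
L(3,5) = 19, L_eff = 19/255 = 0.074510
t(3,5) = 2.42 - 1.890·0.074510 = 2.279
Σt over all 8·5 pixels = 490349/8500 ≈ 57.6881176
V = pitch²·Σt = 0.84²·490349/8500 = 40.705

t(3,5)=2.279 V=40.705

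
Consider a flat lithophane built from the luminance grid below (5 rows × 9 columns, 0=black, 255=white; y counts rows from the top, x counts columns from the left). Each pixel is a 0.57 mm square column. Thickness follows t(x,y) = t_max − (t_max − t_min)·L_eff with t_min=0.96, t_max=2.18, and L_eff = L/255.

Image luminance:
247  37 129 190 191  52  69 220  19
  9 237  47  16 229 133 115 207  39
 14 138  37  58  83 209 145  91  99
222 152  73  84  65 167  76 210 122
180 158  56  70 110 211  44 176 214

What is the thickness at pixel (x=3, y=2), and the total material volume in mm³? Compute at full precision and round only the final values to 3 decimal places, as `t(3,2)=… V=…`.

t(3,2)=1.903 V=23.401

span = t_max - t_min = 2.18 - 0.96 = 1.220
L(3,2) = 58, L_eff = 58/255 = 0.227451
t(3,2) = 2.18 - 1.220·0.227451 = 1.903
Σt over all 5·9 pixels = 36733/510 ≈ 72.0254902
V = pitch²·Σt = 0.57²·36733/510 = 23.401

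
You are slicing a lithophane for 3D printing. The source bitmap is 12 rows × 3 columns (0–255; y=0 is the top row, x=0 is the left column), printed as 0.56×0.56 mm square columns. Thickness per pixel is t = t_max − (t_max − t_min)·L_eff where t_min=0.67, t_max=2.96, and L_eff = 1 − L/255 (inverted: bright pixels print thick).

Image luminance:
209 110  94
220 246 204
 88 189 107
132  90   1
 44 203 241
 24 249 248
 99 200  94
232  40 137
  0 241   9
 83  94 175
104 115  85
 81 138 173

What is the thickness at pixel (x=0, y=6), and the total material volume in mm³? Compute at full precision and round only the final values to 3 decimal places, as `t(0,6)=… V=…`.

span = t_max - t_min = 2.96 - 0.67 = 2.290
L(0,6) = 99, L_eff = 1 - 99/255 = 0.611765 (inverted)
t(0,6) = 2.96 - 2.290·0.611765 = 1.559
Σt over all 12·3 pixels = 1714031/25500 ≈ 67.2169020
V = pitch²·Σt = 0.56²·1714031/25500 = 21.079

t(0,6)=1.559 V=21.079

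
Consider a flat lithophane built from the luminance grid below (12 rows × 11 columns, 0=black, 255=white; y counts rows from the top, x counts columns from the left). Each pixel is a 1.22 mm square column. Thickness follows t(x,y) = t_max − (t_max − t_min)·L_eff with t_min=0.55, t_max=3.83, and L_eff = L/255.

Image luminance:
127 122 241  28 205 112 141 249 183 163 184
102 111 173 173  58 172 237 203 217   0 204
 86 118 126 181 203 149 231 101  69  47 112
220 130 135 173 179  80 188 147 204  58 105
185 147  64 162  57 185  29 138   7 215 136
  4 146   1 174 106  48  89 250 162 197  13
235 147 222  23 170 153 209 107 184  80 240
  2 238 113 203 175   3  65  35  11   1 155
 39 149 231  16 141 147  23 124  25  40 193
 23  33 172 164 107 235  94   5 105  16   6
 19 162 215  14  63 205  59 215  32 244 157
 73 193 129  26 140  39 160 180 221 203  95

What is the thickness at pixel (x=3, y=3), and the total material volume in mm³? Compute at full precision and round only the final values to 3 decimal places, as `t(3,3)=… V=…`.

t(3,3)=1.605 V=433.426

span = t_max - t_min = 3.83 - 0.55 = 3.280
L(3,3) = 173, L_eff = 173/255 = 0.678431
t(3,3) = 3.83 - 3.280·0.678431 = 1.605
Σt over all 12·11 pixels = 123761/425 ≈ 291.2023529
V = pitch²·Σt = 1.22²·123761/425 = 433.426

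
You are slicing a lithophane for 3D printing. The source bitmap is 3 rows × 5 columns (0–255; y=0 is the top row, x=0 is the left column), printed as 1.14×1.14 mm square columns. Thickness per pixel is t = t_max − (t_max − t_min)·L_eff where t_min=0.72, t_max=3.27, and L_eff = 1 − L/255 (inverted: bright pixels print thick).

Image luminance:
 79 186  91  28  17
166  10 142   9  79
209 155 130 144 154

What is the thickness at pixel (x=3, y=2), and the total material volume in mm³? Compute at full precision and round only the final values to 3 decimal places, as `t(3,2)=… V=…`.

t(3,2)=2.160 V=34.816

span = t_max - t_min = 3.27 - 0.72 = 2.550
L(3,2) = 144, L_eff = 1 - 144/255 = 0.435294 (inverted)
t(3,2) = 3.27 - 2.550·0.435294 = 2.160
Σt over all 3·5 pixels = 26.79
V = pitch²·Σt = 1.14²·26.79 = 34.816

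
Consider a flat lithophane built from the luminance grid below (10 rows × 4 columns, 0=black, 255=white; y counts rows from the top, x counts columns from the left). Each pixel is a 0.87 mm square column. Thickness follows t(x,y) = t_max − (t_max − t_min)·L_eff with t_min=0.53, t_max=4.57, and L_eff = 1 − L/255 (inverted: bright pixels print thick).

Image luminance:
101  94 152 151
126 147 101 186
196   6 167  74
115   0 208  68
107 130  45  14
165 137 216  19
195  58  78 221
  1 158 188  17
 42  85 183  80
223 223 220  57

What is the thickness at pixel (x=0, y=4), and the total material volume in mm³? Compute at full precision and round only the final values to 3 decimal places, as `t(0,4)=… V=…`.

span = t_max - t_min = 4.57 - 0.53 = 4.040
L(0,4) = 107, L_eff = 1 - 107/255 = 0.580392 (inverted)
t(0,4) = 4.57 - 4.040·0.580392 = 2.225
Σt over all 10·4 pixels = 615304/6375 ≈ 96.5182745
V = pitch²·Σt = 0.87²·615304/6375 = 73.055

t(0,4)=2.225 V=73.055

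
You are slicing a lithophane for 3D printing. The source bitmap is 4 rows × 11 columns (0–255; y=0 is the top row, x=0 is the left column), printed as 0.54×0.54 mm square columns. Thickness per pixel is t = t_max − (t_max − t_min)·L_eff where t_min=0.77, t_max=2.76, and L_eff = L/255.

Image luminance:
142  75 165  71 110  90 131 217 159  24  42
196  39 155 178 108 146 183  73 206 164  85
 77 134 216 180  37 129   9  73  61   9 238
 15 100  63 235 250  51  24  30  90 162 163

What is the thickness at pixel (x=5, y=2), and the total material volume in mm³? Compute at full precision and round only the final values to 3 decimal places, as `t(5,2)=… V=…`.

t(5,2)=1.753 V=23.795

span = t_max - t_min = 2.76 - 0.77 = 1.990
L(5,2) = 129, L_eff = 129/255 = 0.505882
t(5,2) = 2.76 - 1.990·0.505882 = 1.753
Σt over all 4·11 pixels = 83233/1020 ≈ 81.6009804
V = pitch²·Σt = 0.54²·83233/1020 = 23.795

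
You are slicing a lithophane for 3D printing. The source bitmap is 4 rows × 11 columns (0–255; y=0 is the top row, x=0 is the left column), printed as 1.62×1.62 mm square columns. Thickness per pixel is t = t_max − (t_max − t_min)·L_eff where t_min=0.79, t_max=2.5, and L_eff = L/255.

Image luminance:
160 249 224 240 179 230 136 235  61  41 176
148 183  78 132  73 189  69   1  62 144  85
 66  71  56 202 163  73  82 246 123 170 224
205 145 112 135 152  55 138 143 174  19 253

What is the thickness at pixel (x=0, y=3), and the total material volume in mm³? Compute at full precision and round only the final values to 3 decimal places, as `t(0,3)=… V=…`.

t(0,3)=1.125 V=181.295

span = t_max - t_min = 2.5 - 0.79 = 1.710
L(0,3) = 205, L_eff = 205/255 = 0.803922
t(0,3) = 2.5 - 1.710·0.803922 = 1.125
Σt over all 4·11 pixels = 293593/4250 ≈ 69.0807059
V = pitch²·Σt = 1.62²·293593/4250 = 181.295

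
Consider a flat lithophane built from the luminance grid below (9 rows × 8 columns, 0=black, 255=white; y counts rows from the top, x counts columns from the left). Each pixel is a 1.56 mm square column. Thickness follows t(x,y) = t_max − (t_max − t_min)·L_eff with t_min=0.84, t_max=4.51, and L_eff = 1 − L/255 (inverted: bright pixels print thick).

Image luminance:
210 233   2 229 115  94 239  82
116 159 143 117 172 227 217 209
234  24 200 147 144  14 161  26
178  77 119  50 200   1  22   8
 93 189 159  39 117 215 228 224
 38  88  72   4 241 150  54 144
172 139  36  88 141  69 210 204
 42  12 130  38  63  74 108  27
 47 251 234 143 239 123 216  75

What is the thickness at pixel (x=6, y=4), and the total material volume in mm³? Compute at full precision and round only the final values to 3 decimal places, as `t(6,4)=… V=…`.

t(6,4)=4.121 V=466.085

span = t_max - t_min = 4.51 - 0.84 = 3.670
L(6,4) = 228, L_eff = 1 - 228/255 = 0.105882 (inverted)
t(6,4) = 4.51 - 3.670·0.105882 = 4.121
Σt over all 9·8 pixels = 65117/340 ≈ 191.5205882
V = pitch²·Σt = 1.56²·65117/340 = 466.085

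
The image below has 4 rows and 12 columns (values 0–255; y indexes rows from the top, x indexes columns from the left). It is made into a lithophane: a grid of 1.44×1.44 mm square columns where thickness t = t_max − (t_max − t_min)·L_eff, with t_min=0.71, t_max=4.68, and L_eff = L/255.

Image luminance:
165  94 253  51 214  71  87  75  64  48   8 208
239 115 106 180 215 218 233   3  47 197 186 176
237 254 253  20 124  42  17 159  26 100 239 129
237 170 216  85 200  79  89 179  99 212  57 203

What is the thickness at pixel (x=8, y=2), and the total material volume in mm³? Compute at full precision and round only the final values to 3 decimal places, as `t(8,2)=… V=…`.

t(8,2)=4.275 V=250.195

span = t_max - t_min = 4.68 - 0.71 = 3.970
L(8,2) = 26, L_eff = 26/255 = 0.101961
t(8,2) = 4.68 - 3.970·0.101961 = 4.275
Σt over all 4·12 pixels = 3076757/25500 ≈ 120.6571373
V = pitch²·Σt = 1.44²·3076757/25500 = 250.195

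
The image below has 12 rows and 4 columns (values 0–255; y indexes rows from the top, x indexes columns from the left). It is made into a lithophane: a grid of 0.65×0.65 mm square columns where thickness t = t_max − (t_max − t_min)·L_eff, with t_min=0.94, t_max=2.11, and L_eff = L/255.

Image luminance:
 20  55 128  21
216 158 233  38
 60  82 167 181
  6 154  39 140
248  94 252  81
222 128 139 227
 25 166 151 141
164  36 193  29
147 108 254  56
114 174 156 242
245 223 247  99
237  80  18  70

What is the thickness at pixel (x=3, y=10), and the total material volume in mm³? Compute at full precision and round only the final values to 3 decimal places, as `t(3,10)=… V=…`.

span = t_max - t_min = 2.11 - 0.94 = 1.170
L(3,10) = 99, L_eff = 99/255 = 0.388235
t(3,10) = 2.11 - 1.170·0.388235 = 1.656
Σt over all 12·4 pixels = 152196/2125 ≈ 71.6216471
V = pitch²·Σt = 0.65²·152196/2125 = 30.260

t(3,10)=1.656 V=30.260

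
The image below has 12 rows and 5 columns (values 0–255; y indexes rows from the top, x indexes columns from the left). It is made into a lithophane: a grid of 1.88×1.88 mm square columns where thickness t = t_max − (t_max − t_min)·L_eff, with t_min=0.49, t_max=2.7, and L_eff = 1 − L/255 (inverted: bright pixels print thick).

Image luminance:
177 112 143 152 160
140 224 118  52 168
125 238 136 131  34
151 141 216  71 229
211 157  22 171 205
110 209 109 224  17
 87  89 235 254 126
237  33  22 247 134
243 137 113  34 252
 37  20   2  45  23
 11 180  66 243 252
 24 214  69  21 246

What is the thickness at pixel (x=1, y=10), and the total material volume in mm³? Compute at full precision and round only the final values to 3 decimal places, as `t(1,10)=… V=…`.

t(1,10)=2.050 V=350.464

span = t_max - t_min = 2.7 - 0.49 = 2.210
L(1,10) = 180, L_eff = 1 - 180/255 = 0.294118 (inverted)
t(1,10) = 2.7 - 2.210·0.294118 = 2.050
Σt over all 12·5 pixels = 99.158
V = pitch²·Σt = 1.88²·99.158 = 350.464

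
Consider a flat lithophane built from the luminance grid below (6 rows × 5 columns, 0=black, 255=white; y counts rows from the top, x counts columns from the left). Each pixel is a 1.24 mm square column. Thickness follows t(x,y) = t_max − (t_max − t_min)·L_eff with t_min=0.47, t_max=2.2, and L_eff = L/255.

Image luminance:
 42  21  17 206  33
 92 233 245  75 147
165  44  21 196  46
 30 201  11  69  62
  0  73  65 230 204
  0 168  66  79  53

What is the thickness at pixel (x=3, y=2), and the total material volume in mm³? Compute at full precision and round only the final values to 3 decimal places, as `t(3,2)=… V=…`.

t(3,2)=0.870 V=71.293

span = t_max - t_min = 2.2 - 0.47 = 1.730
L(3,2) = 196, L_eff = 196/255 = 0.768627
t(3,2) = 2.2 - 1.730·0.768627 = 0.870
Σt over all 6·5 pixels = 591169/12750 ≈ 46.3661961
V = pitch²·Σt = 1.24²·591169/12750 = 71.293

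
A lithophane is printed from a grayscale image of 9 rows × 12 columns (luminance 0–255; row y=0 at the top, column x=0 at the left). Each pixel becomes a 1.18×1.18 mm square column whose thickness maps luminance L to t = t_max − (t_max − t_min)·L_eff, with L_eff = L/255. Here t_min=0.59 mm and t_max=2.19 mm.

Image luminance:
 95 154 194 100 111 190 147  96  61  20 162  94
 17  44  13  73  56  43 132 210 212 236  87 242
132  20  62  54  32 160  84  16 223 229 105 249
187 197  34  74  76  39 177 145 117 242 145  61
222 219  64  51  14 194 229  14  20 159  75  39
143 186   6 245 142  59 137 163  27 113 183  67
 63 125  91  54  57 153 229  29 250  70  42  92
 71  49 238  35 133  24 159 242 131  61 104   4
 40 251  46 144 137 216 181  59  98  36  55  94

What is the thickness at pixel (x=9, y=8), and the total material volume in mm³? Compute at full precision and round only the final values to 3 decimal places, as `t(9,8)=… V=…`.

span = t_max - t_min = 2.19 - 0.59 = 1.600
L(9,8) = 36, L_eff = 36/255 = 0.141176
t(9,8) = 2.19 - 1.600·0.141176 = 1.964
Σt over all 9·12 pixels = 203299/1275 ≈ 159.4501961
V = pitch²·Σt = 1.18²·203299/1275 = 222.018

t(9,8)=1.964 V=222.018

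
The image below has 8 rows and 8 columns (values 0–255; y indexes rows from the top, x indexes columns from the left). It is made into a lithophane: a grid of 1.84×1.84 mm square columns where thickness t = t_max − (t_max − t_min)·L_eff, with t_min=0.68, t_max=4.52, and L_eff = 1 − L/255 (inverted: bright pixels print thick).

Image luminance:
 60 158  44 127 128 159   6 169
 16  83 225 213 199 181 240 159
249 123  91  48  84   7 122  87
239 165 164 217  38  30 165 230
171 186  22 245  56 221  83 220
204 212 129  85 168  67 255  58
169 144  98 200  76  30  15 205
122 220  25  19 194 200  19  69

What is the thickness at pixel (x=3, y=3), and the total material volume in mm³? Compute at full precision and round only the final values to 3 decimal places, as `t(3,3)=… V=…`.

t(3,3)=3.948 V=576.263

span = t_max - t_min = 4.52 - 0.68 = 3.840
L(3,3) = 217, L_eff = 1 - 217/255 = 0.149020 (inverted)
t(3,3) = 4.52 - 3.840·0.149020 = 3.948
Σt over all 8·8 pixels = 361696/2125 ≈ 170.2098824
V = pitch²·Σt = 1.84²·361696/2125 = 576.263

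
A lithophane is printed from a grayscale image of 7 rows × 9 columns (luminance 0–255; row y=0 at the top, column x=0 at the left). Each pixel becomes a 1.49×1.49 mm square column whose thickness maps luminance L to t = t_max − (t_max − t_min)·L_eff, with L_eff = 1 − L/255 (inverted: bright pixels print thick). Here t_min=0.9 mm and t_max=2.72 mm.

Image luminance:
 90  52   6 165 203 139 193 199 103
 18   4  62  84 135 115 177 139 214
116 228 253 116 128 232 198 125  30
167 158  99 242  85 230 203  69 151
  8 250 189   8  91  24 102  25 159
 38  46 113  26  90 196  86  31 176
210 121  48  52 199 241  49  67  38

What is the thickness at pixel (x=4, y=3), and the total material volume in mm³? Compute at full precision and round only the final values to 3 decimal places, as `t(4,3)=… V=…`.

span = t_max - t_min = 2.72 - 0.9 = 1.820
L(4,3) = 85, L_eff = 1 - 85/255 = 0.666667 (inverted)
t(4,3) = 2.72 - 1.820·0.666667 = 1.507
Σt over all 7·9 pixels = 235921/2125 ≈ 111.0216471
V = pitch²·Σt = 1.49²·235921/2125 = 246.479

t(4,3)=1.507 V=246.479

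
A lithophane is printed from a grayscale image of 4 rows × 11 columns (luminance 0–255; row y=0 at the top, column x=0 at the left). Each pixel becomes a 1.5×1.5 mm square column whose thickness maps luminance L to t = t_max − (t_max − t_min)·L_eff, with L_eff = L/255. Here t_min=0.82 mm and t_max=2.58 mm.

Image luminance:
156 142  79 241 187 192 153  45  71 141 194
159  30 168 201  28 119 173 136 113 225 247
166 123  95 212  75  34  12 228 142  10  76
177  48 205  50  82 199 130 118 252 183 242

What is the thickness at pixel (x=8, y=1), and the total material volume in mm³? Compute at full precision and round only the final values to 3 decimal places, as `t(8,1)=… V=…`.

span = t_max - t_min = 2.58 - 0.82 = 1.760
L(8,1) = 113, L_eff = 113/255 = 0.443137
t(8,1) = 2.58 - 1.760·0.443137 = 1.800
Σt over all 4·11 pixels = 457094/6375 ≈ 71.7010196
V = pitch²·Σt = 1.5²·457094/6375 = 161.327

t(8,1)=1.800 V=161.327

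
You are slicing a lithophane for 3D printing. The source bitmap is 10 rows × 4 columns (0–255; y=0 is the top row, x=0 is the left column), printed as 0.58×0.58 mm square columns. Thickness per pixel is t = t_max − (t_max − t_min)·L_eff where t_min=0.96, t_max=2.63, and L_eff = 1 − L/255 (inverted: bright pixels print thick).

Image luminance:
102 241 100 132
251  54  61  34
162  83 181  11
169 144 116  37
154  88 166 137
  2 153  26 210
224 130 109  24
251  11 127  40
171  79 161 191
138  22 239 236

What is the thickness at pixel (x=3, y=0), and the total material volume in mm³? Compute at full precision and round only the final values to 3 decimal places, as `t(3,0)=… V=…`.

span = t_max - t_min = 2.63 - 0.96 = 1.670
L(3,0) = 132, L_eff = 1 - 132/255 = 0.482353 (inverted)
t(3,0) = 2.63 - 1.670·0.482353 = 1.824
Σt over all 10·4 pixels = 1808689/25500 ≈ 70.9289804
V = pitch²·Σt = 0.58²·1808689/25500 = 23.861

t(3,0)=1.824 V=23.861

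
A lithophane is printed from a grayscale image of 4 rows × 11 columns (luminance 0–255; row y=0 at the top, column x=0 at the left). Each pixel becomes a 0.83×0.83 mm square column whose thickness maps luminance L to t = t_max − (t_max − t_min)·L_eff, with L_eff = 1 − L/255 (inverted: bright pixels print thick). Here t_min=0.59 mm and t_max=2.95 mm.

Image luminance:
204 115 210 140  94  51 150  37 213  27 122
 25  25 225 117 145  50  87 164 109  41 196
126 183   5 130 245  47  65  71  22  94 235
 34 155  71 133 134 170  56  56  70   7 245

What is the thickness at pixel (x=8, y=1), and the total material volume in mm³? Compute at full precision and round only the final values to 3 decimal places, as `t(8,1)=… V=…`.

span = t_max - t_min = 2.95 - 0.59 = 2.360
L(8,1) = 109, L_eff = 1 - 109/255 = 0.572549 (inverted)
t(8,1) = 2.95 - 2.360·0.572549 = 1.599
Σt over all 4·11 pixels = 454654/6375 ≈ 71.3182745
V = pitch²·Σt = 0.83²·454654/6375 = 49.131

t(8,1)=1.599 V=49.131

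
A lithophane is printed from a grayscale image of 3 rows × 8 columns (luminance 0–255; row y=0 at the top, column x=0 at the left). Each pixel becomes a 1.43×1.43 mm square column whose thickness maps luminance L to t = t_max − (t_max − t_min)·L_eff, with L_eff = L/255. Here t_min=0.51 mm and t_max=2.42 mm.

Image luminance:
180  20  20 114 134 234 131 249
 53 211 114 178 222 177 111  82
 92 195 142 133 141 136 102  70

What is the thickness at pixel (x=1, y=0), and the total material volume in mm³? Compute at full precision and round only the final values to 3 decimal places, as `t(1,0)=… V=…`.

span = t_max - t_min = 2.42 - 0.51 = 1.910
L(1,0) = 20, L_eff = 20/255 = 0.078431
t(1,0) = 2.42 - 1.910·0.078431 = 2.270
Σt over all 3·8 pixels = 862009/25500 ≈ 33.8042745
V = pitch²·Σt = 1.43²·862009/25500 = 69.126

t(1,0)=2.270 V=69.126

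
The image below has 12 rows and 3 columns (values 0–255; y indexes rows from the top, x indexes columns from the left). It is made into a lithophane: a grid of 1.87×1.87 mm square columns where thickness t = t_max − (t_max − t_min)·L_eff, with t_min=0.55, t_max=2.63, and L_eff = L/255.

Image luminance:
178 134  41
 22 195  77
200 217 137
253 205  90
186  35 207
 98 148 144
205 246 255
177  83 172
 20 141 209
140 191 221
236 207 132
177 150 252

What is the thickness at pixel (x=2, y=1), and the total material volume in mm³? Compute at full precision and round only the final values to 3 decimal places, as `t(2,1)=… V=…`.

t(2,1)=2.002 V=166.191

span = t_max - t_min = 2.63 - 0.55 = 2.080
L(2,1) = 77, L_eff = 77/255 = 0.301961
t(2,1) = 2.63 - 2.080·0.301961 = 2.002
Σt over all 12·3 pixels = 100991/2125 ≈ 47.5251765
V = pitch²·Σt = 1.87²·100991/2125 = 166.191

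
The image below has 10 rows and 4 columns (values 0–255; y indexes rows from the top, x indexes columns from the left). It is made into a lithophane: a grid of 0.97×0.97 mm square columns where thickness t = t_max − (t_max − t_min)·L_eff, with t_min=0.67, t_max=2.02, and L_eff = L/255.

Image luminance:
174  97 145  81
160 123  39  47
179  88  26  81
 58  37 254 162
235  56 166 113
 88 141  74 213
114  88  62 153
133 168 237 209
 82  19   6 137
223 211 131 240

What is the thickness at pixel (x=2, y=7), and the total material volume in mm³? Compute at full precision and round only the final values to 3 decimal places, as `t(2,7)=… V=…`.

span = t_max - t_min = 2.02 - 0.67 = 1.350
L(2,7) = 237, L_eff = 237/255 = 0.929412
t(2,7) = 2.02 - 1.350·0.929412 = 0.765
Σt over all 10·4 pixels = 9191/170 ≈ 54.0647059
V = pitch²·Σt = 0.97²·9191/170 = 50.869

t(2,7)=0.765 V=50.869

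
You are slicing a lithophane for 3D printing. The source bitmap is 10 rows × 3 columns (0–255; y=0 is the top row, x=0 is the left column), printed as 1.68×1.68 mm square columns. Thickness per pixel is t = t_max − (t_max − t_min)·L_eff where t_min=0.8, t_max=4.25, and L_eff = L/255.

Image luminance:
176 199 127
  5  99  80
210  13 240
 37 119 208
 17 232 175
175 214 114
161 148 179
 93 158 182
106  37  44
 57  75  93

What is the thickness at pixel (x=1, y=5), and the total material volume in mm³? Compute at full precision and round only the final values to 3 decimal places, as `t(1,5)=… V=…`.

span = t_max - t_min = 4.25 - 0.8 = 3.450
L(1,5) = 214, L_eff = 214/255 = 0.839216
t(1,5) = 4.25 - 3.450·0.839216 = 1.355
Σt over all 10·3 pixels = 129971/1700 ≈ 76.4535294
V = pitch²·Σt = 1.68²·129971/1700 = 215.782

t(1,5)=1.355 V=215.782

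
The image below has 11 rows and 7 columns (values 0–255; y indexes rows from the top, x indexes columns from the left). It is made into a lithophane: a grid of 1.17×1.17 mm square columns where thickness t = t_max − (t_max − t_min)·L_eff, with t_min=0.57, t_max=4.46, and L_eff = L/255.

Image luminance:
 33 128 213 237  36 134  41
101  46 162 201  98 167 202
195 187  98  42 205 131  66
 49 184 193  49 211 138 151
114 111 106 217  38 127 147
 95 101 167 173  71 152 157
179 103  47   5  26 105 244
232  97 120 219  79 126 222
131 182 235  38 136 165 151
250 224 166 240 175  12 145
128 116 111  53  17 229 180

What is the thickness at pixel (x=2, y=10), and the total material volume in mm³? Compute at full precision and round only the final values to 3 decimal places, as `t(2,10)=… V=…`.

span = t_max - t_min = 4.46 - 0.57 = 3.890
L(2,10) = 111, L_eff = 111/255 = 0.435294
t(2,10) = 4.46 - 3.890·0.435294 = 2.767
Σt over all 11·7 pixels = 393866/2125 ≈ 185.3487059
V = pitch²·Σt = 1.17²·393866/2125 = 253.724

t(2,10)=2.767 V=253.724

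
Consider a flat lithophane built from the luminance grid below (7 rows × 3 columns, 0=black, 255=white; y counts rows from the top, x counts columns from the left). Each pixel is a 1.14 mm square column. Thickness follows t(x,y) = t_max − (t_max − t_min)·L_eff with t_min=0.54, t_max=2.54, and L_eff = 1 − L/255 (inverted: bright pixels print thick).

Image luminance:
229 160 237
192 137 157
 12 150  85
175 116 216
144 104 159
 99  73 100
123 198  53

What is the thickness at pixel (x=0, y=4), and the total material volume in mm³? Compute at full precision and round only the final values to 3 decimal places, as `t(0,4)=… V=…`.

t(0,4)=1.669 V=44.491

span = t_max - t_min = 2.54 - 0.54 = 2.000
L(0,4) = 144, L_eff = 1 - 144/255 = 0.435294 (inverted)
t(0,4) = 2.54 - 2.000·0.435294 = 1.669
Σt over all 7·3 pixels = 29099/850 ≈ 34.2341176
V = pitch²·Σt = 1.14²·29099/850 = 44.491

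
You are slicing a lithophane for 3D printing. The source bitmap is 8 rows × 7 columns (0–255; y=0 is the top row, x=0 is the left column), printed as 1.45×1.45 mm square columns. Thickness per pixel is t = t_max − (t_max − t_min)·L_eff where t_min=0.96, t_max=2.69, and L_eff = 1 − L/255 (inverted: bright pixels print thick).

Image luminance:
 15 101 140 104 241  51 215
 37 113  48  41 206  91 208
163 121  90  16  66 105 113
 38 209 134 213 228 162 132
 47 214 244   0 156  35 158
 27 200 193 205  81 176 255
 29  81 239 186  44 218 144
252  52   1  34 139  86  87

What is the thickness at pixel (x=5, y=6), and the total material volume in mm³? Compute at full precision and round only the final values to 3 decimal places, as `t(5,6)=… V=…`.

span = t_max - t_min = 2.69 - 0.96 = 1.730
L(5,6) = 218, L_eff = 1 - 218/255 = 0.145098 (inverted)
t(5,6) = 2.69 - 1.730·0.145098 = 2.439
Σt over all 8·7 pixels = 214926/2125 ≈ 101.1416471
V = pitch²·Σt = 1.45²·214926/2125 = 212.650

t(5,6)=2.439 V=212.650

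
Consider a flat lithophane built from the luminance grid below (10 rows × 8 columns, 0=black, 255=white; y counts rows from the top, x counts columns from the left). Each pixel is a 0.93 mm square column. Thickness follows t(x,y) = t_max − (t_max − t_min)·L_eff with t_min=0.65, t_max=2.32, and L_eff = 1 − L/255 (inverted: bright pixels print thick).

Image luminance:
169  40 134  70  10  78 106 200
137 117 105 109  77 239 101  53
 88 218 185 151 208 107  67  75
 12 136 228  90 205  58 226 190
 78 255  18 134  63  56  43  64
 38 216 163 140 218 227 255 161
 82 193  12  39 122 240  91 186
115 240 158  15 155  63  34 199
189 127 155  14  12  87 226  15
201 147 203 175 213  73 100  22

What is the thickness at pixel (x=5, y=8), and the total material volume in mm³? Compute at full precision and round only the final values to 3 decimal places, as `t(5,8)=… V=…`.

span = t_max - t_min = 2.32 - 0.65 = 1.670
L(5,8) = 87, L_eff = 1 - 87/255 = 0.658824 (inverted)
t(5,8) = 2.32 - 1.670·0.658824 = 1.220
Σt over all 10·8 pixels = 2999507/25500 ≈ 117.6277255
V = pitch²·Σt = 0.93²·2999507/25500 = 101.736

t(5,8)=1.220 V=101.736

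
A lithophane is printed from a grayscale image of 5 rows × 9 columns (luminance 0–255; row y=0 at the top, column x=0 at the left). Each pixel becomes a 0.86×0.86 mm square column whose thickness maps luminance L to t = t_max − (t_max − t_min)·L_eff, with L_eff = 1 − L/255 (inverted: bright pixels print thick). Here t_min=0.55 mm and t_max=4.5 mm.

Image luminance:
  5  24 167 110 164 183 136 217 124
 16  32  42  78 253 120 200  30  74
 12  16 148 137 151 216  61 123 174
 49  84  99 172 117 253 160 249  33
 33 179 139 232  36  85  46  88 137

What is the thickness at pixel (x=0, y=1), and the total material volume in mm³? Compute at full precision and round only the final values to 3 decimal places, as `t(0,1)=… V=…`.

t(0,1)=0.798 V=77.925

span = t_max - t_min = 4.5 - 0.55 = 3.950
L(0,1) = 16, L_eff = 1 - 16/255 = 0.937255 (inverted)
t(0,1) = 4.5 - 3.950·0.937255 = 0.798
Σt over all 5·9 pixels = 537341/5100 ≈ 105.3609804
V = pitch²·Σt = 0.86²·537341/5100 = 77.925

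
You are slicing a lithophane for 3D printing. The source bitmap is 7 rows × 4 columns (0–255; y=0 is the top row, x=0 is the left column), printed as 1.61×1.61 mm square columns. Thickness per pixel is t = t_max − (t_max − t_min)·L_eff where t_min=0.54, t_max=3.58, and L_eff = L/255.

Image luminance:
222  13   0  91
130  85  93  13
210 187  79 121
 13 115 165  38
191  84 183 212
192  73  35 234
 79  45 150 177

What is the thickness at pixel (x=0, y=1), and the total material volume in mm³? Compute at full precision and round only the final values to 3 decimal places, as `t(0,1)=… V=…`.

t(0,1)=2.030 V=160.019

span = t_max - t_min = 3.58 - 0.54 = 3.040
L(0,1) = 130, L_eff = 130/255 = 0.509804
t(0,1) = 3.58 - 3.040·0.509804 = 2.030
Σt over all 7·4 pixels = 926/15 ≈ 61.7333333
V = pitch²·Σt = 1.61²·926/15 = 160.019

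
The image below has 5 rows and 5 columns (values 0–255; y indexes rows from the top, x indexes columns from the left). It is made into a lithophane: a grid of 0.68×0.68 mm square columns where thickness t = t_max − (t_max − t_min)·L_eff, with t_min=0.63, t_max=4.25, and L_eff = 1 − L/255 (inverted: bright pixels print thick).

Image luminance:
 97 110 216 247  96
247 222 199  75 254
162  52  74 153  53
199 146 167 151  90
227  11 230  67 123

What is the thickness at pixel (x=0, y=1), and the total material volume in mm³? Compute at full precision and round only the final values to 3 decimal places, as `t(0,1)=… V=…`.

t(0,1)=4.136 V=31.361

span = t_max - t_min = 4.25 - 0.63 = 3.620
L(0,1) = 247, L_eff = 1 - 247/255 = 0.031373 (inverted)
t(0,1) = 4.25 - 3.620·0.031373 = 4.136
Σt over all 5·5 pixels = 1729441/25500 ≈ 67.8212157
V = pitch²·Σt = 0.68²·1729441/25500 = 31.361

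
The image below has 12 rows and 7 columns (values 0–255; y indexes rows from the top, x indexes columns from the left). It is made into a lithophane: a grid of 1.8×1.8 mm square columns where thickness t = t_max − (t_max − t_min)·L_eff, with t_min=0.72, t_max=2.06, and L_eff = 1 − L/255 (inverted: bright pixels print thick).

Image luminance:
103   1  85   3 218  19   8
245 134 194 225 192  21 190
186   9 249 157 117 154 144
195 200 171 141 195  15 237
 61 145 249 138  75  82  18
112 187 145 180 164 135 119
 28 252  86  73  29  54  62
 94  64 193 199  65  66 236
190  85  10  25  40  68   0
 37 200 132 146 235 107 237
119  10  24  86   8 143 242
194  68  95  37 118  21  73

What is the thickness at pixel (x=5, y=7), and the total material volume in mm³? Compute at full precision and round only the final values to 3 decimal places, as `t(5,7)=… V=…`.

span = t_max - t_min = 2.06 - 0.72 = 1.340
L(5,7) = 66, L_eff = 1 - 66/255 = 0.741176 (inverted)
t(5,7) = 2.06 - 1.340·0.741176 = 1.067
Σt over all 12·7 pixels = 1432343/12750 ≈ 112.3406275
V = pitch²·Σt = 1.8²·1432343/12750 = 363.984

t(5,7)=1.067 V=363.984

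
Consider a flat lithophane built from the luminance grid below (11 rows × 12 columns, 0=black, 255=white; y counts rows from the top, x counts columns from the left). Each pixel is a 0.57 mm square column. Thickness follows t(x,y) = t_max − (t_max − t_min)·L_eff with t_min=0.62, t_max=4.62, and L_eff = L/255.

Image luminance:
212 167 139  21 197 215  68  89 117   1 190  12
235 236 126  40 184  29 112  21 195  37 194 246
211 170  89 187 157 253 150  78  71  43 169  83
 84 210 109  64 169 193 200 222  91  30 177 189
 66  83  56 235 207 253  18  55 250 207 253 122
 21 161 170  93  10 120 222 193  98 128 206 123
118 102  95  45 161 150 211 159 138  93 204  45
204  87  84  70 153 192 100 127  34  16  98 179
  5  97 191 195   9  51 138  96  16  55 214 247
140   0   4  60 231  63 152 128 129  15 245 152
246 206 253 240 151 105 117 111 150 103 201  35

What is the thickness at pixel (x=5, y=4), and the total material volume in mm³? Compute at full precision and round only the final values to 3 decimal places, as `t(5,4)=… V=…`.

t(5,4)=0.651 V=110.233

span = t_max - t_min = 4.62 - 0.62 = 4.000
L(5,4) = 253, L_eff = 253/255 = 0.992157
t(5,4) = 4.62 - 4.000·0.992157 = 0.651
Σt over all 11·12 pixels = 432586/1275 ≈ 339.2831373
V = pitch²·Σt = 0.57²·432586/1275 = 110.233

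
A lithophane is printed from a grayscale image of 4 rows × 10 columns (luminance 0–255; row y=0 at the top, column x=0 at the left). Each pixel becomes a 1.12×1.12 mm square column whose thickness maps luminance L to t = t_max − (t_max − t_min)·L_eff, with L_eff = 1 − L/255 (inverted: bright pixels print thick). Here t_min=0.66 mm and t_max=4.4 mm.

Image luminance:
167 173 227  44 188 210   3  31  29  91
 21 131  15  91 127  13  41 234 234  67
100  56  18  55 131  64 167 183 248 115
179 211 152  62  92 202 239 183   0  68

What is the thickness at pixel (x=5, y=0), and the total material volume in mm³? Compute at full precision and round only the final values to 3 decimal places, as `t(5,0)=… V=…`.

t(5,0)=3.740 V=118.887

span = t_max - t_min = 4.4 - 0.66 = 3.740
L(5,0) = 210, L_eff = 1 - 210/255 = 0.176471 (inverted)
t(5,0) = 4.4 - 3.740·0.176471 = 3.740
Σt over all 4·10 pixels = 94.776
V = pitch²·Σt = 1.12²·94.776 = 118.887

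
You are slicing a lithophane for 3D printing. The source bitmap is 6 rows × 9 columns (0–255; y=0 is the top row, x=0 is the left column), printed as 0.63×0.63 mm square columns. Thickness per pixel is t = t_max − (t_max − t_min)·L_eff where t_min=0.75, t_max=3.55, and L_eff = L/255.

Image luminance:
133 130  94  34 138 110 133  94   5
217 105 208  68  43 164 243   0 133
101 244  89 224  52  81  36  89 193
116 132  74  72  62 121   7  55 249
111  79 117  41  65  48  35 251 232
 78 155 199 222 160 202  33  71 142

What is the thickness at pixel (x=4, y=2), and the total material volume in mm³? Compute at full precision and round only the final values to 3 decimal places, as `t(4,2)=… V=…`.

t(4,2)=2.979 V=48.673

span = t_max - t_min = 3.55 - 0.75 = 2.800
L(4,2) = 52, L_eff = 52/255 = 0.203922
t(4,2) = 3.55 - 2.800·0.203922 = 2.979
Σt over all 6·9 pixels = 3679/30 ≈ 122.6333333
V = pitch²·Σt = 0.63²·3679/30 = 48.673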